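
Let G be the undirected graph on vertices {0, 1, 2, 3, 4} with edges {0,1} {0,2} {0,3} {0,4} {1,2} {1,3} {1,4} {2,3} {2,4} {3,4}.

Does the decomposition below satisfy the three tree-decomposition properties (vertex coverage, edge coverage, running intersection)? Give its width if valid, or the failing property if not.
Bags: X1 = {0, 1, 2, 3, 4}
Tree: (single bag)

Yes; width 4.

Checking the three conditions: (i) the bags cover all of {0, 1, 2, 3, 4}; (ii) for each edge, some bag contains both endpoints; (iii) the bags containing any fixed vertex form a subtree. All hold, so the decomposition is valid with width 5 − 1 = 4.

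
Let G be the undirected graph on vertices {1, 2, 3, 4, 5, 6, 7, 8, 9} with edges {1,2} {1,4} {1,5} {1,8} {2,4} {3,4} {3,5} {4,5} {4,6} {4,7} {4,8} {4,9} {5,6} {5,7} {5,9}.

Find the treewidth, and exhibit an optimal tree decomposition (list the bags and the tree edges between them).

The largest bag has 3 vertices, giving width 2; this decomposition certifies tw(G) ≤ 2. Conversely, {1, 4, 8} is a clique of size 3, and the vertices of any clique must share a bag in every tree decomposition; so some bag has ≥ 3 vertices and tw(G) ≥ 2. Therefore the treewidth is 2.

Treewidth 2.
Bags: B1 = {4, 5, 6}  B2 = {4, 5, 9}  B3 = {1, 4, 5}  B4 = {3, 4, 5}  B5 = {4, 5, 7}  B6 = {1, 4, 8}  B7 = {1, 2, 4}
Tree: B1–B2, B1–B3, B2–B4, B4–B5, B3–B6, B6–B7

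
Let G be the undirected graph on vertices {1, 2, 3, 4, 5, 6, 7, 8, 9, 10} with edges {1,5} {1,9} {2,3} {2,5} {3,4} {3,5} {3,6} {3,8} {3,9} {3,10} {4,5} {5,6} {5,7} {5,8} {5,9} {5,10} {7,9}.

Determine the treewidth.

A width-2 tree decomposition is:
Bags: B1 = {3, 5, 9}  B2 = {5, 7, 9}  B3 = {3, 5, 6}  B4 = {3, 5, 8}  B5 = {2, 3, 5}  B6 = {3, 4, 5}  B7 = {3, 5, 10}  B8 = {1, 5, 9}
Tree: B1–B2, B1–B3, B1–B4, B4–B5, B5–B6, B1–B7, B1–B8
Every bag has size at most 3, so the width is 3 − 1 = 2 and tw(G) ≤ 2. Conversely, {1, 5, 9} is a clique of size 3, and the vertices of any clique must share a bag in every tree decomposition; so some bag has ≥ 3 vertices and tw(G) ≥ 2. Therefore the treewidth is 2.

2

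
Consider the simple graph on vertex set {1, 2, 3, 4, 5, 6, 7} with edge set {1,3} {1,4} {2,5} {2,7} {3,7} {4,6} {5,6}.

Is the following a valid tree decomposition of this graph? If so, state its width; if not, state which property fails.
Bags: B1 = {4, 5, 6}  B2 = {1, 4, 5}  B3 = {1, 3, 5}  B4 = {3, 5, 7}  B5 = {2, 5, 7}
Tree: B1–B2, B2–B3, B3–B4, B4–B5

Yes; width 2.

Every vertex of G appears in some bag (union = {1, 2, 3, 4, 5, 6, 7}); every edge is covered by a bag; and for each vertex v the set of bags containing v is connected in the bag tree. The decomposition is therefore valid. The largest bag has 3 vertices, so the width is 2.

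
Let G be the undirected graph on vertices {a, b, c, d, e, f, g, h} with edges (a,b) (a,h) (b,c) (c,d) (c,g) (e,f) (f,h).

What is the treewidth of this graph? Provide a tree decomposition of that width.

Treewidth 1.
Bags: B1 = {a, b}  B2 = {b, c}  B3 = {a, h}  B4 = {c, d}  B5 = {c, g}  B6 = {f, h}  B7 = {e, f}
Tree: B1–B2, B1–B3, B2–B4, B4–B5, B3–B6, B6–B7

Every bag has size at most 2, so the width is 2 − 1 = 1 and tw(G) ≤ 1. Any graph with an edge has treewidth ≥ 1, and G has the edge b–a. The upper and lower bounds meet at 1, so that is the treewidth.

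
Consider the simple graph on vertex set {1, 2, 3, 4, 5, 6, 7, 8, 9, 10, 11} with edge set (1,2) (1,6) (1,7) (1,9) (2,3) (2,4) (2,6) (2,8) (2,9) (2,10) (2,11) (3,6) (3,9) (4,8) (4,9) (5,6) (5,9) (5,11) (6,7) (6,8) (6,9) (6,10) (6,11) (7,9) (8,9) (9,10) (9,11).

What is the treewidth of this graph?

3

A width-3 tree decomposition is:
Bags: B1 = {2, 6, 8, 9}  B2 = {1, 2, 6, 9}  B3 = {2, 6, 9, 11}  B4 = {2, 4, 8, 9}  B5 = {2, 6, 9, 10}  B6 = {1, 6, 7, 9}  B7 = {2, 3, 6, 9}  B8 = {5, 6, 9, 11}
Tree: B1–B2, B2–B3, B1–B4, B2–B5, B2–B6, B1–B7, B3–B8
Every bag has size at most 4, so the width is 4 − 1 = 3 and tw(G) ≤ 3. On the other hand G contains the 4-clique {2, 4, 8, 9}. A clique must lie in a single bag of any decomposition, so no decomposition can have width below 3. The upper and lower bounds meet at 3, so that is the treewidth.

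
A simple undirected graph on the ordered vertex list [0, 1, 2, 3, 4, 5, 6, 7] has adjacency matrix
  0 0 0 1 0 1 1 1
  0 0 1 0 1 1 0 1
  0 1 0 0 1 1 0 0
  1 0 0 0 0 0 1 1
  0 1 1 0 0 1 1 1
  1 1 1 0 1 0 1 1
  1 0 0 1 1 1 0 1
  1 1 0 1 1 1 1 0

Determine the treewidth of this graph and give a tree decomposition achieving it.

Each bag holds 4 vertices, so the decomposition has width 3, which upper-bounds the treewidth. Conversely, {0, 3, 6, 7} is a clique of size 4, and the vertices of any clique must share a bag in every tree decomposition; so some bag has ≥ 4 vertices and tw(G) ≥ 3. Combining the bounds, tw(G) = 3.

Treewidth 3.
Bags: B1 = {4, 5, 6, 7}  B2 = {0, 5, 6, 7}  B3 = {0, 3, 6, 7}  B4 = {1, 4, 5, 7}  B5 = {1, 2, 4, 5}
Tree: B1–B2, B2–B3, B1–B4, B4–B5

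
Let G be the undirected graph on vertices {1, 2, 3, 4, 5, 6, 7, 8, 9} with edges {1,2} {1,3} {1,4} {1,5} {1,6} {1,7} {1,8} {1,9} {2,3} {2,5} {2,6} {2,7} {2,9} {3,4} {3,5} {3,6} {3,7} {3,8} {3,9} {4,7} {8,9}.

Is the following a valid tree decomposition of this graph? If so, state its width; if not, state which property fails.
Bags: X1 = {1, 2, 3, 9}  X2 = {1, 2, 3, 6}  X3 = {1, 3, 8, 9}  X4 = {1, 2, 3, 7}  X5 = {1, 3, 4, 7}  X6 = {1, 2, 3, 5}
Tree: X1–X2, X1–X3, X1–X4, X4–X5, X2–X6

Yes; width 3.

Checking the three conditions: (i) the bags cover all of {1, 2, 3, 4, 5, 6, 7, 8, 9}; (ii) for each edge, some bag contains both endpoints; (iii) the bags containing any fixed vertex form a subtree. All hold, so the decomposition is valid with width 4 − 1 = 3.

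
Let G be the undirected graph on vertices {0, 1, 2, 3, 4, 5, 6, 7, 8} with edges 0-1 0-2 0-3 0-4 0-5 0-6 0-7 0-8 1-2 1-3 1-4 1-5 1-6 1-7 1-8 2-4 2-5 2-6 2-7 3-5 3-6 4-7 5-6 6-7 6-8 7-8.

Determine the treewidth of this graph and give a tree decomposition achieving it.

Treewidth 4.
One optimal decomposition is:
Bags: B1 = {0, 1, 2, 6, 7}  B2 = {0, 1, 2, 4, 7}  B3 = {0, 1, 2, 5, 6}  B4 = {0, 1, 6, 7, 8}  B5 = {0, 1, 3, 5, 6}
Tree: B1–B2, B1–B3, B1–B4, B3–B5

The largest bag has 5 vertices, giving width 4; this decomposition certifies tw(G) ≤ 4. On the other hand G contains the 5-clique {0, 1, 2, 4, 7}. A clique must lie in a single bag of any decomposition, so no decomposition can have width below 4. Therefore the treewidth is 4.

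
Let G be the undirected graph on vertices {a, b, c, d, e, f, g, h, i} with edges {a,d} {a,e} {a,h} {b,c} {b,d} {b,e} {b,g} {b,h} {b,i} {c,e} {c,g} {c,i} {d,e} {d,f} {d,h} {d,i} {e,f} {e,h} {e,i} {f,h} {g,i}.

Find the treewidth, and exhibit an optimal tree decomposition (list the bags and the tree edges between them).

Treewidth 3.
One optimal decomposition is:
Bags: B1 = {b, d, e, i}  B2 = {b, d, e, h}  B3 = {d, e, f, h}  B4 = {b, c, e, i}  B5 = {a, d, e, h}  B6 = {b, c, g, i}
Tree: B1–B2, B2–B3, B1–B4, B2–B5, B4–B6

Each bag holds 4 vertices, so the decomposition has width 3, which upper-bounds the treewidth. Conversely, {b, c, g, i} is a clique of size 4, and the vertices of any clique must share a bag in every tree decomposition; so some bag has ≥ 4 vertices and tw(G) ≥ 3. Hence tw(G) = 3 exactly.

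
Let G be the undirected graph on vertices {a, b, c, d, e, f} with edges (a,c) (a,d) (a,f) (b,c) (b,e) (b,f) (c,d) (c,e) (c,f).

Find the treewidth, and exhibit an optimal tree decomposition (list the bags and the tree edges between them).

The largest bag has 3 vertices, giving width 2; this decomposition certifies tw(G) ≤ 2. For the lower bound, the 3 vertices {a, c, d} are pairwise adjacent, and any tree decomposition puts a clique entirely inside one bag — forcing width ≥ 2. The upper and lower bounds meet at 2, so that is the treewidth.

Treewidth 2.
One optimal decomposition is:
Bags: B1 = {a, c, f}  B2 = {a, c, d}  B3 = {b, c, f}  B4 = {b, c, e}
Tree: B1–B2, B1–B3, B3–B4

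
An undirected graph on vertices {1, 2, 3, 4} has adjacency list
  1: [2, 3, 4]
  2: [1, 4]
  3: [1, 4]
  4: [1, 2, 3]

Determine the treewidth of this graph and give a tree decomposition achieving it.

Treewidth 2.
Bags: B1 = {1, 2, 4}  B2 = {1, 3, 4}
Tree: B1–B2

Each bag holds 3 vertices, so the decomposition has width 2, which upper-bounds the treewidth. For the lower bound, the 3 vertices {1, 2, 4} are pairwise adjacent, and any tree decomposition puts a clique entirely inside one bag — forcing width ≥ 2. Combining the bounds, tw(G) = 2.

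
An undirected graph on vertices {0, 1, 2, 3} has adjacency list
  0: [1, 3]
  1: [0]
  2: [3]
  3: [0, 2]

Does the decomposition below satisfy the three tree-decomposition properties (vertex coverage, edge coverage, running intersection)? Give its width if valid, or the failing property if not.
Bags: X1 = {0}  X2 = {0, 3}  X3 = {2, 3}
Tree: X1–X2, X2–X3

No — vertex 1 appears in no bag.

A tree decomposition must satisfy three properties: every vertex lies in some bag; for every edge, both endpoints lie together in some bag; and for every vertex, the bags containing it form a connected subtree. Here vertex 1 appears in no bag, so the decomposition is invalid.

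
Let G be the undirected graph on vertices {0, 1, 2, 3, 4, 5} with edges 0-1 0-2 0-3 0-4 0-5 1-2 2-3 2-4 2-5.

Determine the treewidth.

A width-2 tree decomposition is:
Bags: B1 = {0, 2, 4}  B2 = {0, 2, 3}  B3 = {0, 1, 2}  B4 = {0, 2, 5}
Tree: B1–B2, B1–B3, B3–B4
Each bag holds 3 vertices, so the decomposition has width 2, which upper-bounds the treewidth. Conversely, {0, 1, 2} is a clique of size 3, and the vertices of any clique must share a bag in every tree decomposition; so some bag has ≥ 3 vertices and tw(G) ≥ 2. Therefore the treewidth is 2.

2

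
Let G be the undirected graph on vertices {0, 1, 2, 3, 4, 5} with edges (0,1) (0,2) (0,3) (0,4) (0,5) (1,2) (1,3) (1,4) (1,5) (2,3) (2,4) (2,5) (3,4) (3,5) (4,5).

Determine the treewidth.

A width-5 tree decomposition is:
Bags: B1 = {0, 1, 2, 3, 4, 5}
Tree: (single bag)
A single bag containing all 6 vertices is trivially a valid decomposition of width 5. For the lower bound, the 6 vertices {0, 1, 2, 3, 4, 5} are pairwise adjacent, and any tree decomposition puts a clique entirely inside one bag — forcing width ≥ 5. Hence tw(G) = 5 exactly.

5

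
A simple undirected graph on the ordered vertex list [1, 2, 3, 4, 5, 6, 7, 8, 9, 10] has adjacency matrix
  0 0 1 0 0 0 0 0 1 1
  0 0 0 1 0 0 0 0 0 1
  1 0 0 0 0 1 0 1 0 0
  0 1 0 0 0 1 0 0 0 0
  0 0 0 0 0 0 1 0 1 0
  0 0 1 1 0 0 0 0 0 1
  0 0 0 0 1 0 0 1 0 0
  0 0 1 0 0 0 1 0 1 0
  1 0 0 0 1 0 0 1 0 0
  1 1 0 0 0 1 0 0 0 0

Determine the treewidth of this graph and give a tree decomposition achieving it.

Treewidth 2.
One optimal decomposition is:
Bags: B1 = {2, 4, 10}  B2 = {4, 6, 10}  B3 = {1, 6, 10}  B4 = {1, 3, 6}  B5 = {1, 3, 9}  B6 = {3, 8, 9}  B7 = {5, 8, 9}  B8 = {5, 7, 8}
Tree: B1–B2, B2–B3, B3–B4, B4–B5, B5–B6, B6–B7, B7–B8

Every bag has size at most 3, so the width is 3 − 1 = 2 and tw(G) ≤ 2. For the lower bound, G contains the cycle 2–4–6–10–2, so G is not a forest; only forests have treewidth ≤ 1, hence tw(G) ≥ 2. The upper and lower bounds meet at 2, so that is the treewidth.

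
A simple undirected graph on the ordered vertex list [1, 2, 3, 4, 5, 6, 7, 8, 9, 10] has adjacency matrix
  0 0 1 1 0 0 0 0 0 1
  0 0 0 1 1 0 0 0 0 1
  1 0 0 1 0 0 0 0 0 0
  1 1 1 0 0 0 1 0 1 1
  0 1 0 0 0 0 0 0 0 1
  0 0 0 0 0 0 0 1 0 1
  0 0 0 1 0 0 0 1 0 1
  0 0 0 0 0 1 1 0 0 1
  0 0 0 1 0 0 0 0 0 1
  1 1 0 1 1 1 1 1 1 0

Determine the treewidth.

2

A width-2 tree decomposition is:
Bags: B1 = {1, 4, 10}  B2 = {2, 4, 10}  B3 = {2, 5, 10}  B4 = {1, 3, 4}  B5 = {4, 9, 10}  B6 = {4, 7, 10}  B7 = {7, 8, 10}  B8 = {6, 8, 10}
Tree: B1–B2, B2–B3, B1–B4, B1–B5, B1–B6, B6–B7, B7–B8
The largest bag has 3 vertices, giving width 2; this decomposition certifies tw(G) ≤ 2. For the lower bound, the 3 vertices {6, 8, 10} are pairwise adjacent, and any tree decomposition puts a clique entirely inside one bag — forcing width ≥ 2. The upper and lower bounds meet at 2, so that is the treewidth.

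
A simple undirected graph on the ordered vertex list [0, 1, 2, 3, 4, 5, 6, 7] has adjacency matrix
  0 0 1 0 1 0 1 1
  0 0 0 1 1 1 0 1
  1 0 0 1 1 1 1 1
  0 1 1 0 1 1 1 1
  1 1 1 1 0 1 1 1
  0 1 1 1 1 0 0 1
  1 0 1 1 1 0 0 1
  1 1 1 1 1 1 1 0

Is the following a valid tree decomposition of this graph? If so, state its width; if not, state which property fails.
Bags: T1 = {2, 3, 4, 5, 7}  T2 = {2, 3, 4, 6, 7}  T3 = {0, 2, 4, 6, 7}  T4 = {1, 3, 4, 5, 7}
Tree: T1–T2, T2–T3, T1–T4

Checking the three conditions: (i) the bags cover all of {0, 1, 2, 3, 4, 5, 6, 7}; (ii) for each edge, some bag contains both endpoints; (iii) the bags containing any fixed vertex form a subtree. All hold, so the decomposition is valid with width 5 − 1 = 4.

Yes; width 4.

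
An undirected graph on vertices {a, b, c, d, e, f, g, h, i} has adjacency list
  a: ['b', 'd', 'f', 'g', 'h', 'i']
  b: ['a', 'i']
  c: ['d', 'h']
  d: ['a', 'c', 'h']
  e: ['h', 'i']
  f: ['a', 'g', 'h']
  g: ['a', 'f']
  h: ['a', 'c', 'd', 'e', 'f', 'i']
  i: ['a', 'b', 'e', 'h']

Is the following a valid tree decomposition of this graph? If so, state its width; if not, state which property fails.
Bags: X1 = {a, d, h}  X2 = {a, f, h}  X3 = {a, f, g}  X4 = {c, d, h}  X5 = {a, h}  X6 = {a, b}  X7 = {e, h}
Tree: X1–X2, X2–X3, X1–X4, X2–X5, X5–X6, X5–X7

A tree decomposition must satisfy three properties: every vertex lies in some bag; for every edge, both endpoints lie together in some bag; and for every vertex, the bags containing it form a connected subtree. Here vertex i appears in no bag, so the decomposition is invalid.

No — vertex i appears in no bag.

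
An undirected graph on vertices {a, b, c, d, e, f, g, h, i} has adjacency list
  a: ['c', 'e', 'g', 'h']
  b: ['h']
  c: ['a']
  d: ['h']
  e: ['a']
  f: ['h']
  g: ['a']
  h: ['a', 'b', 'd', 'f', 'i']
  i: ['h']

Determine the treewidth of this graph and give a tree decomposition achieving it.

Treewidth 1.
One such decomposition:
Bags: B1 = {a, h}  B2 = {a, g}  B3 = {a, e}  B4 = {b, h}  B5 = {a, c}  B6 = {h, i}  B7 = {d, h}  B8 = {f, h}
Tree: B1–B2, B2–B3, B1–B4, B1–B5, B1–B6, B4–B7, B6–B8

Each bag holds 2 vertices, so the decomposition has width 1, which upper-bounds the treewidth. Any graph with an edge has treewidth ≥ 1, and G has the edge a–h. The upper and lower bounds meet at 1, so that is the treewidth.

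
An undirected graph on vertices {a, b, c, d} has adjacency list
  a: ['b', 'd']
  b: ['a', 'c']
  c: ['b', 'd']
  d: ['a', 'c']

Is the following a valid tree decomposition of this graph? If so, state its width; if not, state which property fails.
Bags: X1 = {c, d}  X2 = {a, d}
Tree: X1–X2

No — vertex b appears in no bag.

A tree decomposition must satisfy three properties: every vertex lies in some bag; for every edge, both endpoints lie together in some bag; and for every vertex, the bags containing it form a connected subtree. Here vertex b appears in no bag, so the decomposition is invalid.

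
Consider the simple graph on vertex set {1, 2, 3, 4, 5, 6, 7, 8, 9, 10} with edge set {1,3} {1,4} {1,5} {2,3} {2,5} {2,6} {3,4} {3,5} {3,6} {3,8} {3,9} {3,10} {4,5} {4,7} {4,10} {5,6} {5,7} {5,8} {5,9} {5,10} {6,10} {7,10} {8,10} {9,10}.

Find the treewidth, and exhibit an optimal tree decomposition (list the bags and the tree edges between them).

Every bag has size at most 4, so the width is 4 − 1 = 3 and tw(G) ≤ 3. For the lower bound, the 4 vertices {1, 3, 4, 5} are pairwise adjacent, and any tree decomposition puts a clique entirely inside one bag — forcing width ≥ 3. Therefore the treewidth is 3.

Treewidth 3.
One optimal decomposition is:
Bags: B1 = {3, 4, 5, 10}  B2 = {3, 5, 9, 10}  B3 = {3, 5, 8, 10}  B4 = {3, 5, 6, 10}  B5 = {2, 3, 5, 6}  B6 = {1, 3, 4, 5}  B7 = {4, 5, 7, 10}
Tree: B1–B2, B2–B3, B3–B4, B4–B5, B1–B6, B1–B7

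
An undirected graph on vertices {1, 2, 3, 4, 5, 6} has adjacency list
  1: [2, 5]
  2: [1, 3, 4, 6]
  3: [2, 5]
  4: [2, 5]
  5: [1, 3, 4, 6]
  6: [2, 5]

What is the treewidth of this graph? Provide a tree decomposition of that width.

Treewidth 2.
Bags: B1 = {2, 5, 6}  B2 = {2, 3, 5}  B3 = {2, 4, 5}  B4 = {1, 2, 5}
Tree: B1–B2, B2–B3, B3–B4

Each bag holds 3 vertices, so the decomposition has width 2, which upper-bounds the treewidth. The edges 5–6–2–3–5 form a cycle, so G is not a tree and its treewidth is at least 2. Therefore the treewidth is 2.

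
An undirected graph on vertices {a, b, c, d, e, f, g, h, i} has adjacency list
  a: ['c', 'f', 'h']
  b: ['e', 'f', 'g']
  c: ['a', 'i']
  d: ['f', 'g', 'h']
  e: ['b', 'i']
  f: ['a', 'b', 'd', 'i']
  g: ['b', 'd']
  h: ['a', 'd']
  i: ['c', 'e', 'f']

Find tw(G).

A width-3 tree decomposition is:
Bags: B1 = {a, c, d, h}  B2 = {a, c, d, f}  B3 = {c, d, f, i}  B4 = {d, f, g, i}  B5 = {b, f, g, i}  B6 = {b, e, g, i}
Tree: B1–B2, B2–B3, B3–B4, B4–B5, B5–B6
The largest bag has 4 vertices, giving width 3; this decomposition certifies tw(G) ≤ 3. For the lower bound: the 4 vertex sets {a,c,h}, {d}, {f}, {b,e,g,i} are disjoint, each induces a connected subgraph, and every pair is joined by at least one edge of G. Contracting each set to a single vertex therefore yields K_{4} as a minor, and since treewidth is minor-monotone, tw(G) ≥ tw(K_{4}) = 3. Hence tw(G) = 3 exactly.

3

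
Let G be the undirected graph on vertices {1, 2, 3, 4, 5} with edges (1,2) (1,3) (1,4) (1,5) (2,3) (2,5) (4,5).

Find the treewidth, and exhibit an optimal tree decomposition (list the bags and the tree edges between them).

Treewidth 2.
One such decomposition:
Bags: B1 = {1, 2, 5}  B2 = {1, 4, 5}  B3 = {1, 2, 3}
Tree: B1–B2, B1–B3

Every bag has size at most 3, so the width is 3 − 1 = 2 and tw(G) ≤ 2. On the other hand G contains the 3-clique {1, 2, 3}. A clique must lie in a single bag of any decomposition, so no decomposition can have width below 2. Therefore the treewidth is 2.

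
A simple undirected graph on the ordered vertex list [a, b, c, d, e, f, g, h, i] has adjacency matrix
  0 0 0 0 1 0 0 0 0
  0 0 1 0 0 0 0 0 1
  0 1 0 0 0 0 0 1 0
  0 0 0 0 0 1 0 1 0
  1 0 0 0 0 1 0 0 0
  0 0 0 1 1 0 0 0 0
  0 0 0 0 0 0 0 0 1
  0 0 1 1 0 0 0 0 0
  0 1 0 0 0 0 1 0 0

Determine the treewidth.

A width-1 tree decomposition is:
Bags: B1 = {g, i}  B2 = {b, i}  B3 = {b, c}  B4 = {c, h}  B5 = {d, h}  B6 = {d, f}  B7 = {e, f}  B8 = {a, e}
Tree: B1–B2, B2–B3, B3–B4, B4–B5, B5–B6, B6–B7, B7–B8
Each bag holds 2 vertices, so the decomposition has width 1, which upper-bounds the treewidth. Any graph with an edge has treewidth ≥ 1, and G has the edge g–i. The upper and lower bounds meet at 1, so that is the treewidth.

1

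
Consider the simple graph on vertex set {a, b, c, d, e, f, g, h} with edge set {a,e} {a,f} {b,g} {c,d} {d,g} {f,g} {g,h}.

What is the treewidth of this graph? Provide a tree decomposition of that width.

Treewidth 1.
Bags: B1 = {b, g}  B2 = {f, g}  B3 = {d, g}  B4 = {c, d}  B5 = {a, f}  B6 = {g, h}  B7 = {a, e}
Tree: B1–B2, B1–B3, B3–B4, B2–B5, B3–B6, B5–B7

The largest bag has 2 vertices, giving width 1; this decomposition certifies tw(G) ≤ 1. Since G has at least one edge (e.g. g–b), it is not an edgeless graph, so tw(G) ≥ 1. Therefore the treewidth is 1.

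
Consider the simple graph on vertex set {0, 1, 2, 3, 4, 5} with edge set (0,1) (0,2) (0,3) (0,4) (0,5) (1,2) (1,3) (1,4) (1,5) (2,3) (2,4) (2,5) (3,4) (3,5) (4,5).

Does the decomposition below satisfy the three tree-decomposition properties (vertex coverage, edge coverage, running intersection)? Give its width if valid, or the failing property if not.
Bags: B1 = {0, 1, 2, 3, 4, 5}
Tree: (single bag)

Every vertex of G appears in some bag (union = {0, 1, 2, 3, 4, 5}); every edge is covered by a bag; and for each vertex v the set of bags containing v is connected in the bag tree. The decomposition is therefore valid. The largest bag has 6 vertices, so the width is 5.

Yes; width 5.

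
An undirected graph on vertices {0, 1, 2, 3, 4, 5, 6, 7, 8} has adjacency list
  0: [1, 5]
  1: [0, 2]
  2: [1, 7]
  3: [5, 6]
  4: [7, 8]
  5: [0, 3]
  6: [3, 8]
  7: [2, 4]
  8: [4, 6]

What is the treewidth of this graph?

A width-2 tree decomposition is:
Bags: B1 = {0, 1, 2}  B2 = {0, 2, 5}  B3 = {2, 3, 5}  B4 = {2, 3, 6}  B5 = {2, 6, 8}  B6 = {2, 4, 8}  B7 = {2, 4, 7}
Tree: B1–B2, B2–B3, B3–B4, B4–B5, B5–B6, B6–B7
Each bag holds 3 vertices, so the decomposition has width 2, which upper-bounds the treewidth. For the lower bound, G contains the cycle 2–1–0–5–3–6–8–4–7–2, so G is not a forest; only forests have treewidth ≤ 1, hence tw(G) ≥ 2. The upper and lower bounds meet at 2, so that is the treewidth.

2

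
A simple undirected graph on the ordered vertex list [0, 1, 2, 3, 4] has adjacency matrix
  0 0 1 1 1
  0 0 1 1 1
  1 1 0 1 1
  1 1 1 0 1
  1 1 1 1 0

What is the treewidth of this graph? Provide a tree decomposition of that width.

Each bag holds 4 vertices, so the decomposition has width 3, which upper-bounds the treewidth. For the lower bound, the 4 vertices {0, 2, 3, 4} are pairwise adjacent, and any tree decomposition puts a clique entirely inside one bag — forcing width ≥ 3. Hence tw(G) = 3 exactly.

Treewidth 3.
One optimal decomposition is:
Bags: B1 = {0, 2, 3, 4}  B2 = {1, 2, 3, 4}
Tree: B1–B2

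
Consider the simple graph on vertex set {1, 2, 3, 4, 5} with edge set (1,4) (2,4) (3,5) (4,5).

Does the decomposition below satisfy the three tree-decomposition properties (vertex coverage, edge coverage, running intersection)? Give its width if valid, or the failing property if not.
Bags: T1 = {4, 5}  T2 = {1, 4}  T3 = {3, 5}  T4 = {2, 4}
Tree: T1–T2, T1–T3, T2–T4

Every vertex of G appears in some bag (union = {1, 2, 3, 4, 5}); every edge is covered by a bag; and for each vertex v the set of bags containing v is connected in the bag tree. The decomposition is therefore valid. The largest bag has 2 vertices, so the width is 1.

Yes; width 1.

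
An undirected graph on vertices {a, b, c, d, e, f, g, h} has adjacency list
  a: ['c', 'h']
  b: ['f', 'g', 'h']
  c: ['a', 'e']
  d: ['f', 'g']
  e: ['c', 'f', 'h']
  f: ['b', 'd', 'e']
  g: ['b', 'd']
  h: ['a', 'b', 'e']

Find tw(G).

A width-2 tree decomposition is:
Bags: B1 = {a, c, e}  B2 = {a, e, h}  B3 = {e, f, h}  B4 = {b, f, h}  B5 = {b, d, f}  B6 = {b, d, g}
Tree: B1–B2, B2–B3, B3–B4, B4–B5, B5–B6
Every bag has size at most 3, so the width is 3 − 1 = 2 and tw(G) ≤ 2. For the lower bound, G contains the cycle c–a–h–e–c, so G is not a forest; only forests have treewidth ≤ 1, hence tw(G) ≥ 2. Combining the bounds, tw(G) = 2.

2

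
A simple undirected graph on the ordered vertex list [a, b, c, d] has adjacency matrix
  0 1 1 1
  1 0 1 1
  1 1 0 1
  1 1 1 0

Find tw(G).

A width-3 tree decomposition is:
Bags: B1 = {a, b, c, d}
Tree: (single bag)
With just one bag of size 4, the width is 4 − 1 = 3, so tw(G) ≤ 3. For the lower bound, the 4 vertices {a, b, c, d} are pairwise adjacent, and any tree decomposition puts a clique entirely inside one bag — forcing width ≥ 3. Combining the bounds, tw(G) = 3.

3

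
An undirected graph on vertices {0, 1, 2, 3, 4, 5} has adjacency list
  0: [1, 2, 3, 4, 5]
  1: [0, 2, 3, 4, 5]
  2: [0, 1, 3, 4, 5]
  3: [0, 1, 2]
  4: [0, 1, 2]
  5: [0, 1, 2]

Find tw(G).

A width-3 tree decomposition is:
Bags: B1 = {0, 1, 2, 3}  B2 = {0, 1, 2, 5}  B3 = {0, 1, 2, 4}
Tree: B1–B2, B1–B3
The largest bag has 4 vertices, giving width 3; this decomposition certifies tw(G) ≤ 3. Conversely, {0, 1, 2, 3} is a clique of size 4, and the vertices of any clique must share a bag in every tree decomposition; so some bag has ≥ 4 vertices and tw(G) ≥ 3. The upper and lower bounds meet at 3, so that is the treewidth.

3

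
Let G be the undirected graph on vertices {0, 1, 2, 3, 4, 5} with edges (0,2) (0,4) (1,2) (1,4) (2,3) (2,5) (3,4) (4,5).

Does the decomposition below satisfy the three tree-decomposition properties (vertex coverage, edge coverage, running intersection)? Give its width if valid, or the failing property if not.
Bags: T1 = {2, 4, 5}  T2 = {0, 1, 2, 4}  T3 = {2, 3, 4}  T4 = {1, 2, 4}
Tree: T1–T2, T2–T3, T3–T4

No — bags containing vertex 1 are not connected in the tree.

A tree decomposition must satisfy three properties: every vertex lies in some bag; for every edge, both endpoints lie together in some bag; and for every vertex, the bags containing it form a connected subtree. Here bags containing vertex 1 are not connected in the tree, so the decomposition is invalid.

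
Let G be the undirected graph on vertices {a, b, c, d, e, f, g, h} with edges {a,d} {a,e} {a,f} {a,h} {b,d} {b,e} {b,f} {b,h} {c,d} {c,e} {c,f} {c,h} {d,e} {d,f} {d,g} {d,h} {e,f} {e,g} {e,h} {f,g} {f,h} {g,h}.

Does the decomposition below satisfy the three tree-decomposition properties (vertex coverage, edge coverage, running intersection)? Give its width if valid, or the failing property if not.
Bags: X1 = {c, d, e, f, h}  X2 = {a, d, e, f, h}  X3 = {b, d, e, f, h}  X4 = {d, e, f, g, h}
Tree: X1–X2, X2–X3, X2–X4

Yes; width 4.

Checking the three conditions: (i) the bags cover all of {a, b, c, d, e, f, g, h}; (ii) for each edge, some bag contains both endpoints; (iii) the bags containing any fixed vertex form a subtree. All hold, so the decomposition is valid with width 5 − 1 = 4.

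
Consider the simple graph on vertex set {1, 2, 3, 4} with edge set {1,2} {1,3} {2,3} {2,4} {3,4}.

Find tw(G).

2

A width-2 tree decomposition is:
Bags: B1 = {2, 3, 4}  B2 = {1, 2, 3}
Tree: B1–B2
Every bag has size at most 3, so the width is 3 − 1 = 2 and tw(G) ≤ 2. For the lower bound, the 3 vertices {1, 2, 3} are pairwise adjacent, and any tree decomposition puts a clique entirely inside one bag — forcing width ≥ 2. The upper and lower bounds meet at 2, so that is the treewidth.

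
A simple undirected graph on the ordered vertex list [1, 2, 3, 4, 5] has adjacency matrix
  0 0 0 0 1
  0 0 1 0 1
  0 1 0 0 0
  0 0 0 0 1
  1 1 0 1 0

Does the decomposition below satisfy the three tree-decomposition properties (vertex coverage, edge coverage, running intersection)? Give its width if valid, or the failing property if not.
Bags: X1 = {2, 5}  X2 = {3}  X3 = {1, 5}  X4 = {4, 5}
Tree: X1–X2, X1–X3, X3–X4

No — edge (2,3) lies in no bag.

A tree decomposition must satisfy three properties: every vertex lies in some bag; for every edge, both endpoints lie together in some bag; and for every vertex, the bags containing it form a connected subtree. Here edge (2,3) lies in no bag, so the decomposition is invalid.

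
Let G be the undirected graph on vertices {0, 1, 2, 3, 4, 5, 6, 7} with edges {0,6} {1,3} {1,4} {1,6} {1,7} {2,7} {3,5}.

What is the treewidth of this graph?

1

A width-1 tree decomposition is:
Bags: B1 = {1, 4}  B2 = {1, 3}  B3 = {1, 7}  B4 = {3, 5}  B5 = {1, 6}  B6 = {2, 7}  B7 = {0, 6}
Tree: B1–B2, B2–B3, B2–B4, B3–B5, B3–B6, B5–B7
The largest bag has 2 vertices, giving width 1; this decomposition certifies tw(G) ≤ 1. G has an edge, so its treewidth is at least 1. Combining the bounds, tw(G) = 1.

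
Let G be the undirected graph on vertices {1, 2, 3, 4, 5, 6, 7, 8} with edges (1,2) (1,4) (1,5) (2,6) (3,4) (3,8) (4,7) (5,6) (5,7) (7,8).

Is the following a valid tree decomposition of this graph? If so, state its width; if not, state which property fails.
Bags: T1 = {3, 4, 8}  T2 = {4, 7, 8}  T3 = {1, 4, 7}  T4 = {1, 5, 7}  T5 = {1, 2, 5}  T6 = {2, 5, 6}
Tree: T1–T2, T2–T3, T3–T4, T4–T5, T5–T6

Checking the three conditions: (i) the bags cover all of {1, 2, 3, 4, 5, 6, 7, 8}; (ii) for each edge, some bag contains both endpoints; (iii) the bags containing any fixed vertex form a subtree. All hold, so the decomposition is valid with width 3 − 1 = 2.

Yes; width 2.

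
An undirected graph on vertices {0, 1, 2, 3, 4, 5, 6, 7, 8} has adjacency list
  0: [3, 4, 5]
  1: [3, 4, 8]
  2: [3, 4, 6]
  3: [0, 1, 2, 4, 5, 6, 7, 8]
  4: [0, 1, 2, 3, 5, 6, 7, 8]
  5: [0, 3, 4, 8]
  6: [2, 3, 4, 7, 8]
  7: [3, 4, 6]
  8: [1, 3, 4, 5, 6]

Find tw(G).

3

A width-3 tree decomposition is:
Bags: B1 = {3, 4, 6, 8}  B2 = {3, 4, 6, 7}  B3 = {1, 3, 4, 8}  B4 = {3, 4, 5, 8}  B5 = {2, 3, 4, 6}  B6 = {0, 3, 4, 5}
Tree: B1–B2, B1–B3, B1–B4, B2–B5, B4–B6
Each bag holds 4 vertices, so the decomposition has width 3, which upper-bounds the treewidth. On the other hand G contains the 4-clique {0, 3, 4, 5}. A clique must lie in a single bag of any decomposition, so no decomposition can have width below 3. Therefore the treewidth is 3.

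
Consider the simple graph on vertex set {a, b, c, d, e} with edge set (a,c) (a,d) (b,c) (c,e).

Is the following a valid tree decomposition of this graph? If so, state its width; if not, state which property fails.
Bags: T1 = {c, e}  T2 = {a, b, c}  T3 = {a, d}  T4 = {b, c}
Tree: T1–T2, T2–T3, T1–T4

A tree decomposition must satisfy three properties: every vertex lies in some bag; for every edge, both endpoints lie together in some bag; and for every vertex, the bags containing it form a connected subtree. Here bags containing vertex b are not connected in the tree, so the decomposition is invalid.

No — bags containing vertex b are not connected in the tree.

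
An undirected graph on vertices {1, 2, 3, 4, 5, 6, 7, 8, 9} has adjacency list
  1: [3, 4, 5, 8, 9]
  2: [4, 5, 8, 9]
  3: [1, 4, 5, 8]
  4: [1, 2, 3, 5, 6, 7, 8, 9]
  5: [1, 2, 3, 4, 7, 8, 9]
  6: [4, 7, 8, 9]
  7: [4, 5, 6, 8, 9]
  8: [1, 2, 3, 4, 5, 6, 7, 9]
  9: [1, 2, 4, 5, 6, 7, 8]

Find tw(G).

A width-4 tree decomposition is:
Bags: B1 = {4, 6, 7, 8, 9}  B2 = {4, 5, 7, 8, 9}  B3 = {2, 4, 5, 8, 9}  B4 = {1, 4, 5, 8, 9}  B5 = {1, 3, 4, 5, 8}
Tree: B1–B2, B2–B3, B3–B4, B4–B5
Each bag holds 5 vertices, so the decomposition has width 4, which upper-bounds the treewidth. Conversely, {1, 4, 5, 8, 9} is a clique of size 5, and the vertices of any clique must share a bag in every tree decomposition; so some bag has ≥ 5 vertices and tw(G) ≥ 4. Combining the bounds, tw(G) = 4.

4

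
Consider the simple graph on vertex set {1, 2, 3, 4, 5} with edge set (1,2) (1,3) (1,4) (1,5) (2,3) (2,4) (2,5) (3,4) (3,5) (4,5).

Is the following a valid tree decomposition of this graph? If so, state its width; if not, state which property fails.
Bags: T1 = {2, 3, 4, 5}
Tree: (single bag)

No — vertex 1 appears in no bag.

A tree decomposition must satisfy three properties: every vertex lies in some bag; for every edge, both endpoints lie together in some bag; and for every vertex, the bags containing it form a connected subtree. Here vertex 1 appears in no bag, so the decomposition is invalid.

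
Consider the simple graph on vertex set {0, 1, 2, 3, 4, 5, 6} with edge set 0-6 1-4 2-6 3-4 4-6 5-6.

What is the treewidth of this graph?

A width-1 tree decomposition is:
Bags: B1 = {5, 6}  B2 = {4, 6}  B3 = {1, 4}  B4 = {0, 6}  B5 = {3, 4}  B6 = {2, 6}
Tree: B1–B2, B2–B3, B1–B4, B2–B5, B4–B6
The largest bag has 2 vertices, giving width 1; this decomposition certifies tw(G) ≤ 1. Since G has at least one edge (e.g. 5–6), it is not an edgeless graph, so tw(G) ≥ 1. Therefore the treewidth is 1.

1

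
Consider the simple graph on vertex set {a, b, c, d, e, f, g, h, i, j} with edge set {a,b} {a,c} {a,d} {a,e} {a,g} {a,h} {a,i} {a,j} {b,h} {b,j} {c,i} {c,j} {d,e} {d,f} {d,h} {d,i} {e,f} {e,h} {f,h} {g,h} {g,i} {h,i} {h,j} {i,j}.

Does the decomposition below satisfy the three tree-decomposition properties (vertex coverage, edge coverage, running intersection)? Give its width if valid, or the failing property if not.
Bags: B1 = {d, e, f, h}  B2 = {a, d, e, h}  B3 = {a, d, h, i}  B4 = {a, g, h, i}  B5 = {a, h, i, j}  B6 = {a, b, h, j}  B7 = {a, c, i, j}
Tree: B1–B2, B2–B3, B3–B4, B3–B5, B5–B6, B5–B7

Yes; width 3.

Vertex coverage: the bags together contain {a, b, c, d, e, f, g, h, i, j}, the full vertex set. Edge coverage: each edge of G has both endpoints in at least one bag. Running intersection: for every vertex, the bags containing it form a connected subtree. All three properties hold, so this is a valid tree decomposition of width max|bag| − 1 = 3, and hence tw(G) ≤ 3.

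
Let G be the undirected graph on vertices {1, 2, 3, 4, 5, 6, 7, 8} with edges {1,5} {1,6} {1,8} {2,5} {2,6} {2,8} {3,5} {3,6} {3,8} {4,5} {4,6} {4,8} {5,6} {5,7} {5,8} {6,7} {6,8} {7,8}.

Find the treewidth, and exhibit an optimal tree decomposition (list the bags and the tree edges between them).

Treewidth 3.
One optimal decomposition is:
Bags: B1 = {2, 5, 6, 8}  B2 = {1, 5, 6, 8}  B3 = {3, 5, 6, 8}  B4 = {4, 5, 6, 8}  B5 = {5, 6, 7, 8}
Tree: B1–B2, B1–B3, B2–B4, B1–B5

The largest bag has 4 vertices, giving width 3; this decomposition certifies tw(G) ≤ 3. On the other hand G contains the 4-clique {1, 5, 6, 8}. A clique must lie in a single bag of any decomposition, so no decomposition can have width below 3. Hence tw(G) = 3 exactly.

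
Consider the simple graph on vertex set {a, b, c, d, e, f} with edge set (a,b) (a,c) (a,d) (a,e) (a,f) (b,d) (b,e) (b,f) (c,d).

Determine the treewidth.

A width-2 tree decomposition is:
Bags: B1 = {a, b, d}  B2 = {a, b, e}  B3 = {a, b, f}  B4 = {a, c, d}
Tree: B1–B2, B2–B3, B1–B4
Each bag holds 3 vertices, so the decomposition has width 2, which upper-bounds the treewidth. On the other hand G contains the 3-clique {a, c, d}. A clique must lie in a single bag of any decomposition, so no decomposition can have width below 2. The upper and lower bounds meet at 2, so that is the treewidth.

2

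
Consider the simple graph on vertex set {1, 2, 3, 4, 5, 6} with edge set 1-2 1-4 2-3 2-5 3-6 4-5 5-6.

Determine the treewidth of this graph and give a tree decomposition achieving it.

Treewidth 2.
One such decomposition:
Bags: B1 = {2, 3, 6}  B2 = {2, 5, 6}  B3 = {1, 2, 5}  B4 = {1, 4, 5}
Tree: B1–B2, B2–B3, B3–B4

Every bag has size at most 3, so the width is 3 − 1 = 2 and tw(G) ≤ 2. Since 3–6–5–2–3 is a cycle in G, G is not acyclic. Forests are exactly the graphs of treewidth ≤ 1, so tw(G) ≥ 2. Therefore the treewidth is 2.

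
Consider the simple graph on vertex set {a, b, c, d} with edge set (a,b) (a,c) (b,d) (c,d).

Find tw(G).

A width-2 tree decomposition is:
Bags: B1 = {a, b, d}  B2 = {a, c, d}
Tree: B1–B2
Every bag has size at most 3, so the width is 3 − 1 = 2 and tw(G) ≤ 2. For the lower bound, G contains the cycle d–b–a–c–d, so G is not a forest; only forests have treewidth ≤ 1, hence tw(G) ≥ 2. Therefore the treewidth is 2.

2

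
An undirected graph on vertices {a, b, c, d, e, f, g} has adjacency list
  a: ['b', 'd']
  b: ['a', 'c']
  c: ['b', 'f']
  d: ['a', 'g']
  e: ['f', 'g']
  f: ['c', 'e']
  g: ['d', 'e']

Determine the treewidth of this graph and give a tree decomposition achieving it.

The largest bag has 3 vertices, giving width 2; this decomposition certifies tw(G) ≤ 2. Since a–b–c–f–e–g–d–a is a cycle in G, G is not acyclic. Forests are exactly the graphs of treewidth ≤ 1, so tw(G) ≥ 2. Hence tw(G) = 2 exactly.

Treewidth 2.
One such decomposition:
Bags: B1 = {a, b, c}  B2 = {a, c, f}  B3 = {a, e, f}  B4 = {a, e, g}  B5 = {a, d, g}
Tree: B1–B2, B2–B3, B3–B4, B4–B5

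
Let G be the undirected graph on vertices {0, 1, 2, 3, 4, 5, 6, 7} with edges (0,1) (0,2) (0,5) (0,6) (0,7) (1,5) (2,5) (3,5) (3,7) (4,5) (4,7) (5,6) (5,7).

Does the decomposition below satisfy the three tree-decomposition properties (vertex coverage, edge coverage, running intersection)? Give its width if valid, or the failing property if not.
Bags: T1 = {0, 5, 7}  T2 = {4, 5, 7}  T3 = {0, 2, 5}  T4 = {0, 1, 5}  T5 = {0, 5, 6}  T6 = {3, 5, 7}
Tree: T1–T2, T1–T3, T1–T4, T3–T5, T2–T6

Every vertex of G appears in some bag (union = {0, 1, 2, 3, 4, 5, 6, 7}); every edge is covered by a bag; and for each vertex v the set of bags containing v is connected in the bag tree. The decomposition is therefore valid. The largest bag has 3 vertices, so the width is 2.

Yes; width 2.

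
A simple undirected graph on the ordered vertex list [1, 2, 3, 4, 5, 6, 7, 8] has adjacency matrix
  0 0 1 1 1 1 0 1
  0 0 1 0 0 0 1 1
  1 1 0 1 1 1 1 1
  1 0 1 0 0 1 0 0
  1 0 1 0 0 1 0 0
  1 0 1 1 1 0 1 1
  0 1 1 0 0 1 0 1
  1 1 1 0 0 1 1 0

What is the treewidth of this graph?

A width-3 tree decomposition is:
Bags: B1 = {1, 3, 6, 8}  B2 = {3, 6, 7, 8}  B3 = {1, 3, 4, 6}  B4 = {2, 3, 7, 8}  B5 = {1, 3, 5, 6}
Tree: B1–B2, B1–B3, B2–B4, B1–B5
Every bag has size at most 4, so the width is 4 − 1 = 3 and tw(G) ≤ 3. On the other hand G contains the 4-clique {2, 3, 7, 8}. A clique must lie in a single bag of any decomposition, so no decomposition can have width below 3. Combining the bounds, tw(G) = 3.

3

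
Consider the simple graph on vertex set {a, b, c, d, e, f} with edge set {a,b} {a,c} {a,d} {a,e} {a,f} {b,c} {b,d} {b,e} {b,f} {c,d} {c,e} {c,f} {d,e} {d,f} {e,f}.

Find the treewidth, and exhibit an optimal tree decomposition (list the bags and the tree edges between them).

With just one bag of size 6, the width is 6 − 1 = 5, so tw(G) ≤ 5. On the other hand G contains the 6-clique {a, b, c, d, e, f}. A clique must lie in a single bag of any decomposition, so no decomposition can have width below 5. The upper and lower bounds meet at 5, so that is the treewidth.

Treewidth 5.
One optimal decomposition is:
Bags: B1 = {a, b, c, d, e, f}
Tree: (single bag)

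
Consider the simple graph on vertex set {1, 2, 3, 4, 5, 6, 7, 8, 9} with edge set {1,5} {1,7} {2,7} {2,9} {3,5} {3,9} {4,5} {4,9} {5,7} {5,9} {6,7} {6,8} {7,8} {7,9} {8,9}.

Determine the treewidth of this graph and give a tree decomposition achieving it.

Every bag has size at most 3, so the width is 3 − 1 = 2 and tw(G) ≤ 2. For the lower bound, the 3 vertices {3, 5, 9} are pairwise adjacent, and any tree decomposition puts a clique entirely inside one bag — forcing width ≥ 2. Therefore the treewidth is 2.

Treewidth 2.
Bags: B1 = {5, 7, 9}  B2 = {1, 5, 7}  B3 = {7, 8, 9}  B4 = {3, 5, 9}  B5 = {6, 7, 8}  B6 = {2, 7, 9}  B7 = {4, 5, 9}
Tree: B1–B2, B1–B3, B1–B4, B3–B5, B1–B6, B4–B7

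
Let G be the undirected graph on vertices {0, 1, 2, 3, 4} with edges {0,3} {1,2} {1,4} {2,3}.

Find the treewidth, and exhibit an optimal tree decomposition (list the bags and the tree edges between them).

The largest bag has 2 vertices, giving width 1; this decomposition certifies tw(G) ≤ 1. Any graph with an edge has treewidth ≥ 1, and G has the edge 0–3. Combining the bounds, tw(G) = 1.

Treewidth 1.
Bags: B1 = {0, 3}  B2 = {2, 3}  B3 = {1, 2}  B4 = {1, 4}
Tree: B1–B2, B2–B3, B3–B4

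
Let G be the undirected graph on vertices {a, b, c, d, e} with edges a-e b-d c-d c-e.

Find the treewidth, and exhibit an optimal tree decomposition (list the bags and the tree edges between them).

Every bag has size at most 2, so the width is 2 − 1 = 1 and tw(G) ≤ 1. Since G has at least one edge (e.g. a–e), it is not an edgeless graph, so tw(G) ≥ 1. Combining the bounds, tw(G) = 1.

Treewidth 1.
One optimal decomposition is:
Bags: B1 = {a, e}  B2 = {c, e}  B3 = {c, d}  B4 = {b, d}
Tree: B1–B2, B2–B3, B3–B4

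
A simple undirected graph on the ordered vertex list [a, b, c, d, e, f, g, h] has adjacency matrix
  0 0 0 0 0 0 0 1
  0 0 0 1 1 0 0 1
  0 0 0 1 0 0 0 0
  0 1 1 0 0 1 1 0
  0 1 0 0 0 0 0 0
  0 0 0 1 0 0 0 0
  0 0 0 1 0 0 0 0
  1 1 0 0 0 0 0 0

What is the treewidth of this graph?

A width-1 tree decomposition is:
Bags: B1 = {b, e}  B2 = {b, d}  B3 = {d, f}  B4 = {c, d}  B5 = {b, h}  B6 = {a, h}  B7 = {d, g}
Tree: B1–B2, B2–B3, B2–B4, B2–B5, B5–B6, B2–B7
Every bag has size at most 2, so the width is 2 − 1 = 1 and tw(G) ≤ 1. G has an edge, so its treewidth is at least 1. The upper and lower bounds meet at 1, so that is the treewidth.

1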